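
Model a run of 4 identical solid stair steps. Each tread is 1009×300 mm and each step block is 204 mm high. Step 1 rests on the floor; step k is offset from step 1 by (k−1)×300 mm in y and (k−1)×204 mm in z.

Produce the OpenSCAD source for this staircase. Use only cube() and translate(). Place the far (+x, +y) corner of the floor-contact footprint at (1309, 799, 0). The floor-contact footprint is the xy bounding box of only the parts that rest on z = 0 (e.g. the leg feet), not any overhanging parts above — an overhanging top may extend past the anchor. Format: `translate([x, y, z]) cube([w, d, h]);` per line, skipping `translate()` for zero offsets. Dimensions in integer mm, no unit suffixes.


translate([300, 499, 0]) cube([1009, 300, 204]);
translate([300, 799, 204]) cube([1009, 300, 204]);
translate([300, 1099, 408]) cube([1009, 300, 204]);
translate([300, 1399, 612]) cube([1009, 300, 204]);


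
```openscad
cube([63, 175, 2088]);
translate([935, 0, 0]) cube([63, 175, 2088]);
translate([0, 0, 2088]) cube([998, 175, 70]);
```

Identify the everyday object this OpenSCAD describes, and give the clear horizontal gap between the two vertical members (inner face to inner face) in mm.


A door frame. The clear opening width is 872 mm.

Two 2088 mm tall posts with a header on top — a door frame. The left jamb is 63 mm wide at x = 0; the right jamb starts at x = 935. The clear opening is 935 − 63 = 872 mm.


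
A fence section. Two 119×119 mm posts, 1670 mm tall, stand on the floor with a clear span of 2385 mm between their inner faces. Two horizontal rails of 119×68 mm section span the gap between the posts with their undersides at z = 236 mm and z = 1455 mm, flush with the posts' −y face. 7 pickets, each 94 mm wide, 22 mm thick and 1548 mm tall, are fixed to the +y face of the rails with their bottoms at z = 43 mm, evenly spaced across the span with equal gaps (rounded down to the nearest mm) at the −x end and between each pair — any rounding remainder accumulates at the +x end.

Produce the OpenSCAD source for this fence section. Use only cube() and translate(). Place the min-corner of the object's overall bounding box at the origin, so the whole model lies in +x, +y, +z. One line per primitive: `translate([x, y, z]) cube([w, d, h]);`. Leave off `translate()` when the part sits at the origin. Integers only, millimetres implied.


cube([119, 119, 1670]);
translate([2504, 0, 0]) cube([119, 119, 1670]);
translate([119, 0, 236]) cube([2385, 119, 68]);
translate([119, 0, 1455]) cube([2385, 119, 68]);
translate([334, 119, 43]) cube([94, 22, 1548]);
translate([643, 119, 43]) cube([94, 22, 1548]);
translate([952, 119, 43]) cube([94, 22, 1548]);
translate([1261, 119, 43]) cube([94, 22, 1548]);
translate([1570, 119, 43]) cube([94, 22, 1548]);
translate([1879, 119, 43]) cube([94, 22, 1548]);
translate([2188, 119, 43]) cube([94, 22, 1548]);


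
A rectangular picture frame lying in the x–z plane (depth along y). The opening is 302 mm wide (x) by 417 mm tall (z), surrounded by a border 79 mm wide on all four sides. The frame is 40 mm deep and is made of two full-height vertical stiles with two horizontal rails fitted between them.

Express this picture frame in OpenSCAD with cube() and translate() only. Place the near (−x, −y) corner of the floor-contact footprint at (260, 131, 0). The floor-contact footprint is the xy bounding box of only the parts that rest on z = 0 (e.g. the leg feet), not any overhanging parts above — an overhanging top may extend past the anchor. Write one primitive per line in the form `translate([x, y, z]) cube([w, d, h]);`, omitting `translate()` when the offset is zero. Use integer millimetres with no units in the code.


translate([260, 131, 0]) cube([79, 40, 575]);
translate([641, 131, 0]) cube([79, 40, 575]);
translate([339, 131, 0]) cube([302, 40, 79]);
translate([339, 131, 496]) cube([302, 40, 79]);


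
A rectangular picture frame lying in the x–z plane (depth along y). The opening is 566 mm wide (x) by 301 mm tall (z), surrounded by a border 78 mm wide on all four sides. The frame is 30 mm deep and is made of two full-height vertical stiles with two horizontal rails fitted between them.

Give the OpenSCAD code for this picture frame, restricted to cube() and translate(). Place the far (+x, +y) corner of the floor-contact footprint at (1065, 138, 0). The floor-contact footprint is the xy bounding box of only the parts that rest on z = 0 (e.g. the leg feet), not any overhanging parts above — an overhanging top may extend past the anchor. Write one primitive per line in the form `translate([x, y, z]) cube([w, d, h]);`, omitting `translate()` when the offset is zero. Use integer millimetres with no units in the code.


translate([343, 108, 0]) cube([78, 30, 457]);
translate([987, 108, 0]) cube([78, 30, 457]);
translate([421, 108, 0]) cube([566, 30, 78]);
translate([421, 108, 379]) cube([566, 30, 78]);


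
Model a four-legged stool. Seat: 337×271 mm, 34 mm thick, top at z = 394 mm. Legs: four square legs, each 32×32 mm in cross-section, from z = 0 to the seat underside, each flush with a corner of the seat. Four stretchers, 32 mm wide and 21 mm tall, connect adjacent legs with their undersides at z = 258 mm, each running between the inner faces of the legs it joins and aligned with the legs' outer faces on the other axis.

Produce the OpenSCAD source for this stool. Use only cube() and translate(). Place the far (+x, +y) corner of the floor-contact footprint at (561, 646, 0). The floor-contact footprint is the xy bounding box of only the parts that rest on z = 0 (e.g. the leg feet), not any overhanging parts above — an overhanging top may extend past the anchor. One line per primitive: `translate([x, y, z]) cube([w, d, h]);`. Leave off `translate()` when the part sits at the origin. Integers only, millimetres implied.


translate([224, 375, 360]) cube([337, 271, 34]);
translate([224, 375, 0]) cube([32, 32, 360]);
translate([529, 375, 0]) cube([32, 32, 360]);
translate([224, 614, 0]) cube([32, 32, 360]);
translate([529, 614, 0]) cube([32, 32, 360]);
translate([256, 375, 258]) cube([273, 32, 21]);
translate([256, 614, 258]) cube([273, 32, 21]);
translate([224, 407, 258]) cube([32, 207, 21]);
translate([529, 407, 258]) cube([32, 207, 21]);


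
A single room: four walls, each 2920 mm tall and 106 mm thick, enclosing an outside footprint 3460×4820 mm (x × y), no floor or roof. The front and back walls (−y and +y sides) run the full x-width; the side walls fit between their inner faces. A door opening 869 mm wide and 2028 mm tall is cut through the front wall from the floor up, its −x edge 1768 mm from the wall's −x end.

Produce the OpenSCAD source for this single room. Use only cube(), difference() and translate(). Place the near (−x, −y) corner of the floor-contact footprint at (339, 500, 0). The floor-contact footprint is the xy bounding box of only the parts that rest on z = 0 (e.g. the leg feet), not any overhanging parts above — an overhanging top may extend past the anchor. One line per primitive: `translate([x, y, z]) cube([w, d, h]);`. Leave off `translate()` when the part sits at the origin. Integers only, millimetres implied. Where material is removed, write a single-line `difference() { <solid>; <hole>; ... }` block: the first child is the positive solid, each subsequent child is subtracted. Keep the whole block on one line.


difference() { translate([339, 500, 0]) cube([3460, 106, 2920]); translate([2107, 500, 0]) cube([869, 106, 2028]); }
translate([339, 5214, 0]) cube([3460, 106, 2920]);
translate([339, 606, 0]) cube([106, 4608, 2920]);
translate([3693, 606, 0]) cube([106, 4608, 2920]);


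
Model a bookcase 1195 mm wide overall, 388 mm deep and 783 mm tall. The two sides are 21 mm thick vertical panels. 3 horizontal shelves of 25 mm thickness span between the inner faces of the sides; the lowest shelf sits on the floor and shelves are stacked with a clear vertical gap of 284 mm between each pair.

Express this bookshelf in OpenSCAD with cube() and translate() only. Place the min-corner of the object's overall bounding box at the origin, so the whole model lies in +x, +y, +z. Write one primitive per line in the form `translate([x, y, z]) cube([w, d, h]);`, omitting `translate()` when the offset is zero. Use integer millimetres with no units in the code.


cube([21, 388, 783]);
translate([1174, 0, 0]) cube([21, 388, 783]);
translate([21, 0, 0]) cube([1153, 388, 25]);
translate([21, 0, 309]) cube([1153, 388, 25]);
translate([21, 0, 618]) cube([1153, 388, 25]);


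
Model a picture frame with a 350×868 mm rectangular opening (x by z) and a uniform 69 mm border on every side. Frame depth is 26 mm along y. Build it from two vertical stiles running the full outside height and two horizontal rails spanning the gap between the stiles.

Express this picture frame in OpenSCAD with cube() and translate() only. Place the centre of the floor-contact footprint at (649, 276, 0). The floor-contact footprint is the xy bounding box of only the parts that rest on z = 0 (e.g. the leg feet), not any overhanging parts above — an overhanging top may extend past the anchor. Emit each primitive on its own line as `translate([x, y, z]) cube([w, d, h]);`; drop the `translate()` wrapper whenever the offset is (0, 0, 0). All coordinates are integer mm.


translate([405, 263, 0]) cube([69, 26, 1006]);
translate([824, 263, 0]) cube([69, 26, 1006]);
translate([474, 263, 0]) cube([350, 26, 69]);
translate([474, 263, 937]) cube([350, 26, 69]);


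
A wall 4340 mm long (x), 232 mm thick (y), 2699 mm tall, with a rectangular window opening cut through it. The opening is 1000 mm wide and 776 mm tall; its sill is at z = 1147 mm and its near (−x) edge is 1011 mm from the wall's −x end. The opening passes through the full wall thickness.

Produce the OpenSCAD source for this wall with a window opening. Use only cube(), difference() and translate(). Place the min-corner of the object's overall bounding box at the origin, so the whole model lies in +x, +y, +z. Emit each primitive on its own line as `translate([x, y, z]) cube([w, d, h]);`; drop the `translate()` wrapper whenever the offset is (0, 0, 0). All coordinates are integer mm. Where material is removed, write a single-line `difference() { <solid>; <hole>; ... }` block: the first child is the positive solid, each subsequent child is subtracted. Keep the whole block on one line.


difference() { cube([4340, 232, 2699]); translate([1011, 0, 1147]) cube([1000, 232, 776]); }


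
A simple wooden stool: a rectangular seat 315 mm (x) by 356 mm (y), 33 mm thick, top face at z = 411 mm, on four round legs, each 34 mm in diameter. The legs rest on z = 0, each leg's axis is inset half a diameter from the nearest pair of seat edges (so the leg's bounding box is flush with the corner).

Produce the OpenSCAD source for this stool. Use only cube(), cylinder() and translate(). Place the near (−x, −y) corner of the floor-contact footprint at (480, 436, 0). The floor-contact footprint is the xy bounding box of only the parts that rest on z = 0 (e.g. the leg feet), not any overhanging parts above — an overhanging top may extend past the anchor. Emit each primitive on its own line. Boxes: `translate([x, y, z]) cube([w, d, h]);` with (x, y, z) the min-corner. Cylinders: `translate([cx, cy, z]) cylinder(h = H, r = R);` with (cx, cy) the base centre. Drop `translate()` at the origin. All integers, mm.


// leg_h = 411 - 33 = 378
translate([480, 436, 378]) cube([315, 356, 33]);
translate([497, 453, 0]) cylinder(h = 378, r = 17);
translate([778, 453, 0]) cylinder(h = 378, r = 17);
translate([497, 775, 0]) cylinder(h = 378, r = 17);
translate([778, 775, 0]) cylinder(h = 378, r = 17);


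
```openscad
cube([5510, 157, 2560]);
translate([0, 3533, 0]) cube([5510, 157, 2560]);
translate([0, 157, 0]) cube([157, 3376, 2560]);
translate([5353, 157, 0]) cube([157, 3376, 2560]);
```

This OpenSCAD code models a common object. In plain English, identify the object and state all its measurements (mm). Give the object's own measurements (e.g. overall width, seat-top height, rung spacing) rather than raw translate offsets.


The wall frame of a small rectangular building: four walls, each 2560 mm tall and 157 mm thick, enclosing a footprint 5510 mm (x) by 3690 mm (y) outside-to-outside, with no floor or roof. The front and back walls (the −y and +y sides) span the full width; the two side walls fit between them.


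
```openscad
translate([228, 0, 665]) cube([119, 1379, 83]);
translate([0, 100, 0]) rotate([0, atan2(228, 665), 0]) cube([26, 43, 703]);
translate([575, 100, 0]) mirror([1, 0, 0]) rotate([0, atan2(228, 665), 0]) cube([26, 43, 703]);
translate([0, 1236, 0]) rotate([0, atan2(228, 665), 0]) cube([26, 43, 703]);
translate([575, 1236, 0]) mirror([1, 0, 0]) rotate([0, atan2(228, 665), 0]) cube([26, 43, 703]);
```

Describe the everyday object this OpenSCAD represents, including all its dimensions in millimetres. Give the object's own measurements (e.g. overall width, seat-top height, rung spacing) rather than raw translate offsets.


A sawhorse. A 119×1379×83 mm beam (x, y, z) sits on two A-frame leg pairs. Each pair is two raked legs of 26×43 mm section (43 mm along y) splaying symmetrically in x. Each leg rises 665 mm vertically over 228 mm of horizontal reach and is 703 mm long along its own axis. Every leg's outer bottom edge rests on the floor and its outer top edge meets a bottom edge of the beam — the left legs (tilting toward +x) meet the beam's −x bottom edge, the right legs (their mirror images, tilting toward −x) meet its +x bottom edge — so the leg tops tuck under the beam, the beam's underside is 665 mm above the floor, and the feet are 575 mm apart outside-to-outside with the beam centred between them. The two leg pairs are set in 100 mm from either end of the beam.


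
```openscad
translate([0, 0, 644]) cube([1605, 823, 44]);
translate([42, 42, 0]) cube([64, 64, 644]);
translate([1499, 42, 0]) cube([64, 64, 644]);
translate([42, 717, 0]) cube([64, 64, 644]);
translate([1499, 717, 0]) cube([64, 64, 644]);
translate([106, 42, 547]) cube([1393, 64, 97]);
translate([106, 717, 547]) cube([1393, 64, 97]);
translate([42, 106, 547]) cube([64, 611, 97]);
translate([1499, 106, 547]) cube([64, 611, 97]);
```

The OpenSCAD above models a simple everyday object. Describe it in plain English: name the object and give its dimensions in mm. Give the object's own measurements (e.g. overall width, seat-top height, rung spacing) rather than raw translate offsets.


A rectangular dining table. The top is 1605×823×44 mm with its upper surface at z = 688 mm. It stands on four 64×64 mm square legs, each inset 42 mm from the nearest pair of top edges, running from the floor to the underside of the top. Four apron rails, 64 mm thick and 97 mm tall, run between adjacent legs with their top edges flush with the underside of the top and their outer faces flush with the legs' outer faces.


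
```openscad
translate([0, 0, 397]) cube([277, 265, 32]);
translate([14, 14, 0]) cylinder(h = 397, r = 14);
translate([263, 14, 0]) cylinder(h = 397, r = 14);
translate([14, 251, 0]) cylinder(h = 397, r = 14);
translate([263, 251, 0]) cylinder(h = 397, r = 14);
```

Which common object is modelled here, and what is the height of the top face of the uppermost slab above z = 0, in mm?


A stool. The seat height is 429 mm.

A 277×265×32 slab at z = 397 on four corner cylinders — a stool. The seat top is 397 + 32 = 429 mm.


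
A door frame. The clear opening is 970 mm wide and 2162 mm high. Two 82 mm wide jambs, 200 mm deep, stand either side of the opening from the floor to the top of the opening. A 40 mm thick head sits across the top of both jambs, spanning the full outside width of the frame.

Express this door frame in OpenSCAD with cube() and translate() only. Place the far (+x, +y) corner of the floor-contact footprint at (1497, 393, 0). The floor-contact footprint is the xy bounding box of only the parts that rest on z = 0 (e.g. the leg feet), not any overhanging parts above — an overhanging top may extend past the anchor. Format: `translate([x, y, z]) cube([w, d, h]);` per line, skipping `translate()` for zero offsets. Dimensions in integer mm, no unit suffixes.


translate([363, 193, 0]) cube([82, 200, 2162]);
translate([1415, 193, 0]) cube([82, 200, 2162]);
translate([363, 193, 2162]) cube([1134, 200, 40]);


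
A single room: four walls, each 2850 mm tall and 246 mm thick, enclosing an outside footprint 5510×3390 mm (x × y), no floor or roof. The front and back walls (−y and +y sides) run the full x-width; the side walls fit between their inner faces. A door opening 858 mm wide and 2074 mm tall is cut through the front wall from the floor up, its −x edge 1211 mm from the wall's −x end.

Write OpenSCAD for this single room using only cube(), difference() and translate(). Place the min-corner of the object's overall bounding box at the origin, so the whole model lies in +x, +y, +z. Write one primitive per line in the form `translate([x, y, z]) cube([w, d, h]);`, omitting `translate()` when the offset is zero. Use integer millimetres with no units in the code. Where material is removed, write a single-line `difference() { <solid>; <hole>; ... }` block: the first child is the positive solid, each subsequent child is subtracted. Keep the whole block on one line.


difference() { cube([5510, 246, 2850]); translate([1211, 0, 0]) cube([858, 246, 2074]); }
translate([0, 3144, 0]) cube([5510, 246, 2850]);
translate([0, 246, 0]) cube([246, 2898, 2850]);
translate([5264, 246, 0]) cube([246, 2898, 2850]);


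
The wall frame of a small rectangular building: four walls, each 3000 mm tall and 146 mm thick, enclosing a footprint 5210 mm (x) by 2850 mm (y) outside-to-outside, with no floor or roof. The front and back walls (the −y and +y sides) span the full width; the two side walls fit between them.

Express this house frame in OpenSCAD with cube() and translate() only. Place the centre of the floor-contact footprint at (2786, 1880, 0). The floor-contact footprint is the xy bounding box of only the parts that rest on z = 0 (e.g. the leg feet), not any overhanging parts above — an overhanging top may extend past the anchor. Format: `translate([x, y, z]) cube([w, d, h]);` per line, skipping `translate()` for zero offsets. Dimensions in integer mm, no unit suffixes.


translate([181, 455, 0]) cube([5210, 146, 3000]);
translate([181, 3159, 0]) cube([5210, 146, 3000]);
translate([181, 601, 0]) cube([146, 2558, 3000]);
translate([5245, 601, 0]) cube([146, 2558, 3000]);


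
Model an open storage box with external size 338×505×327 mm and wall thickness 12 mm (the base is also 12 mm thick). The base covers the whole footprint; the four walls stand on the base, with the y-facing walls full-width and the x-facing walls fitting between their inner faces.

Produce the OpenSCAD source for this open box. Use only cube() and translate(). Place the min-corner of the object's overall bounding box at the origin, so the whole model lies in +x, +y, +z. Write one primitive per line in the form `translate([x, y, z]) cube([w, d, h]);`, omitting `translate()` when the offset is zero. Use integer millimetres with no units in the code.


cube([338, 505, 12]);
translate([0, 0, 12]) cube([338, 12, 315]);
translate([0, 493, 12]) cube([338, 12, 315]);
translate([0, 12, 12]) cube([12, 481, 315]);
translate([326, 12, 12]) cube([12, 481, 315]);


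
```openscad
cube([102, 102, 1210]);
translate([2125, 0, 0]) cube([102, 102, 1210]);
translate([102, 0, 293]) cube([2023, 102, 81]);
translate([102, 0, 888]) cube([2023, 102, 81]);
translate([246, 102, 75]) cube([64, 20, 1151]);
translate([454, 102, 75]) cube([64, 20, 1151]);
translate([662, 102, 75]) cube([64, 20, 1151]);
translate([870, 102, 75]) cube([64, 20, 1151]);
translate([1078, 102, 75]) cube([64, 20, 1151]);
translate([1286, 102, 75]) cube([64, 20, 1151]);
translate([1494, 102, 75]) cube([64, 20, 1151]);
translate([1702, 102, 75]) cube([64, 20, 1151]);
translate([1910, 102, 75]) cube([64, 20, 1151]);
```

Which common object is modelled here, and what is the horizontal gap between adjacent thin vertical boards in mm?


A fence section. The picket gap is 144 mm.

Two posts, two rails, 9 pickets — a fence section. Span 2023 mm holds 9 pickets of 64 mm with 10 equal gaps: ⌊(2023 − 9·64) / 10⌋ = 144 mm.


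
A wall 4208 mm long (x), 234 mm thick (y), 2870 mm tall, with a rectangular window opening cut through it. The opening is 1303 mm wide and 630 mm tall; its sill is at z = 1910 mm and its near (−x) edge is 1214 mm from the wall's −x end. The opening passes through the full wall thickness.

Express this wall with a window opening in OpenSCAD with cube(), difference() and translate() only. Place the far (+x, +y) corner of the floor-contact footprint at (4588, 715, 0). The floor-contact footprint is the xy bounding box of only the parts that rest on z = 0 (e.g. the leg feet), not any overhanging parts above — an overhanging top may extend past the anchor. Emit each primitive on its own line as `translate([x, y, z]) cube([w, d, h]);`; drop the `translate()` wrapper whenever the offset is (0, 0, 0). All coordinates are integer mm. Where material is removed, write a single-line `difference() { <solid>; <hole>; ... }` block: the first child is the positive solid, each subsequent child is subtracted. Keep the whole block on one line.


difference() { translate([380, 481, 0]) cube([4208, 234, 2870]); translate([1594, 481, 1910]) cube([1303, 234, 630]); }


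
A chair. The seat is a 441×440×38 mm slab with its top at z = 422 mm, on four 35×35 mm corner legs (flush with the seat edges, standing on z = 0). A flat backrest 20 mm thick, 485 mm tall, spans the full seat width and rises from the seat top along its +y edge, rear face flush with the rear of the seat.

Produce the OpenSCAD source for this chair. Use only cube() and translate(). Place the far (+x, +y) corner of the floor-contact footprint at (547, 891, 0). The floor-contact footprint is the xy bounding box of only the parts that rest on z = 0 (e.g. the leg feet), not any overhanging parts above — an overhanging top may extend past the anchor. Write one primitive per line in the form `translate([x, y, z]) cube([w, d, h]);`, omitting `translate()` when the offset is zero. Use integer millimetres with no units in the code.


translate([106, 451, 384]) cube([441, 440, 38]);
translate([106, 451, 0]) cube([35, 35, 384]);
translate([512, 451, 0]) cube([35, 35, 384]);
translate([106, 856, 0]) cube([35, 35, 384]);
translate([512, 856, 0]) cube([35, 35, 384]);
translate([106, 871, 422]) cube([441, 20, 485]);


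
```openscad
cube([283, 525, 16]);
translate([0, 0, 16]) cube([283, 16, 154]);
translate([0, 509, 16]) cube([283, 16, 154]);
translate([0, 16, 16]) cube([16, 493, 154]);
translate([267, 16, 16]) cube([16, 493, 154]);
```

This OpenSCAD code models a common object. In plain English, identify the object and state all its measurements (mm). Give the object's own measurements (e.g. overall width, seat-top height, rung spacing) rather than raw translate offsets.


An open-topped rectangular box: outside dimensions 283×525×170 mm, with a uniform wall and base thickness of 16 mm. The base is a full 283×525 slab on the floor; four walls sit on top of the base. The front and back walls (the −y and +y sides) span the full width; the two side walls fit between them.


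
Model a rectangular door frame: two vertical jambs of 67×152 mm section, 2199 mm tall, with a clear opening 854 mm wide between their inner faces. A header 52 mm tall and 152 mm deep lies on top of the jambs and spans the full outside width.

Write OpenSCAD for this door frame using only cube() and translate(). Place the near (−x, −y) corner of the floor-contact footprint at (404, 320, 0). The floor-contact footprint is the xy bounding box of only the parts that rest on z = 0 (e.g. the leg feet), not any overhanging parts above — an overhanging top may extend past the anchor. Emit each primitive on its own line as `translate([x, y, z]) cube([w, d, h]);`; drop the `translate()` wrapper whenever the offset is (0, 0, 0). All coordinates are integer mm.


translate([404, 320, 0]) cube([67, 152, 2199]);
translate([1325, 320, 0]) cube([67, 152, 2199]);
translate([404, 320, 2199]) cube([988, 152, 52]);


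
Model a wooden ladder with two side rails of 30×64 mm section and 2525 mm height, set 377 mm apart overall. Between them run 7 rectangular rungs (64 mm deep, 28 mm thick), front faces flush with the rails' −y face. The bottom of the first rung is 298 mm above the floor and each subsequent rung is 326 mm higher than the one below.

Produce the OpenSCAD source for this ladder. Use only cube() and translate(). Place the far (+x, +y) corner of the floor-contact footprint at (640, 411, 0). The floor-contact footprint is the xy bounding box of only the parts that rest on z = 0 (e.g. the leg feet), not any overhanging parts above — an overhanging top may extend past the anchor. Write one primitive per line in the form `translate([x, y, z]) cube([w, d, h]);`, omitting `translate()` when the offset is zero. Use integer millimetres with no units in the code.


translate([263, 347, 0]) cube([30, 64, 2525]);
translate([610, 347, 0]) cube([30, 64, 2525]);
translate([293, 347, 298]) cube([317, 64, 28]);
translate([293, 347, 624]) cube([317, 64, 28]);
translate([293, 347, 950]) cube([317, 64, 28]);
translate([293, 347, 1276]) cube([317, 64, 28]);
translate([293, 347, 1602]) cube([317, 64, 28]);
translate([293, 347, 1928]) cube([317, 64, 28]);
translate([293, 347, 2254]) cube([317, 64, 28]);


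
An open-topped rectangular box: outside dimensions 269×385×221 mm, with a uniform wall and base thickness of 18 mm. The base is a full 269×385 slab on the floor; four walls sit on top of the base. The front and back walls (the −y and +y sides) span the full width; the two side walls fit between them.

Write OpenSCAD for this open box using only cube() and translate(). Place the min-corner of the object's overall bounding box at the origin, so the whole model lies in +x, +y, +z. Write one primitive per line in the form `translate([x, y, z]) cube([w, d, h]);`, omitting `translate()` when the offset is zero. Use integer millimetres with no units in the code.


cube([269, 385, 18]);
translate([0, 0, 18]) cube([269, 18, 203]);
translate([0, 367, 18]) cube([269, 18, 203]);
translate([0, 18, 18]) cube([18, 349, 203]);
translate([251, 18, 18]) cube([18, 349, 203]);


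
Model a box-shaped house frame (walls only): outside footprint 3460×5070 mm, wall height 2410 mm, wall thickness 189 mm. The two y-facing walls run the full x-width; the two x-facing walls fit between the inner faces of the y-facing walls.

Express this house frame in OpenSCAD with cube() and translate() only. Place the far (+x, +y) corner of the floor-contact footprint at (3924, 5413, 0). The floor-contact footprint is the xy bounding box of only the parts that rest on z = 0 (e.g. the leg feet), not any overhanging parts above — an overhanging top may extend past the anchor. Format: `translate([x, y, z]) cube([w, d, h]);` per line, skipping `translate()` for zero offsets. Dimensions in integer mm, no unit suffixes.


translate([464, 343, 0]) cube([3460, 189, 2410]);
translate([464, 5224, 0]) cube([3460, 189, 2410]);
translate([464, 532, 0]) cube([189, 4692, 2410]);
translate([3735, 532, 0]) cube([189, 4692, 2410]);


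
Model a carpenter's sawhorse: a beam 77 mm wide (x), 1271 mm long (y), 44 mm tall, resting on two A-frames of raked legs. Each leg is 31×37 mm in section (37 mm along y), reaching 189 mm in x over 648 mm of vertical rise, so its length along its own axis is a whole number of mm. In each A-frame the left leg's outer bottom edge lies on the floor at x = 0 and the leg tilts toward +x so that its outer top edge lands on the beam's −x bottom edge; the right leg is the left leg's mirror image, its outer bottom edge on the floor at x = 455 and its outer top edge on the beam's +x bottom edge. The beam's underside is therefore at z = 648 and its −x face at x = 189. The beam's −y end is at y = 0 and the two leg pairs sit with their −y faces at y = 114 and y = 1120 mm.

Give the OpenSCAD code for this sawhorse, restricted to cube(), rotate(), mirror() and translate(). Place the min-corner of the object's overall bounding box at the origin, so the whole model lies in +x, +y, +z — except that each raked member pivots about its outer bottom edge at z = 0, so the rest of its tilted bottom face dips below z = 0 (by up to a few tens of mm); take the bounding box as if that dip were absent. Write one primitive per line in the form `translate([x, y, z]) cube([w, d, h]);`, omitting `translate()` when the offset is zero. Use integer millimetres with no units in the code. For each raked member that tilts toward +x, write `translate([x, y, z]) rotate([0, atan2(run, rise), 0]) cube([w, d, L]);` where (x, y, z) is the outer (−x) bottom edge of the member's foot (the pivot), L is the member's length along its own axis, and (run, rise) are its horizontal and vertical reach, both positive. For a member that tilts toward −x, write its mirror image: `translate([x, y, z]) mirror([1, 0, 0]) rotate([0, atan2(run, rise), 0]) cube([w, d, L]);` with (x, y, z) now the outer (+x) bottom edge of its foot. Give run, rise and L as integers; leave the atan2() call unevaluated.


// leg length = √(189² + 648²) = 675
// right-leg outer foot x = 2·189 + 77 = 455
// beam min-corner = (189, 0, 648)
translate([189, 0, 648]) cube([77, 1271, 44]);
translate([0, 114, 0]) rotate([0, atan2(189, 648), 0]) cube([31, 37, 675]);
translate([455, 114, 0]) mirror([1, 0, 0]) rotate([0, atan2(189, 648), 0]) cube([31, 37, 675]);
translate([0, 1120, 0]) rotate([0, atan2(189, 648), 0]) cube([31, 37, 675]);
translate([455, 1120, 0]) mirror([1, 0, 0]) rotate([0, atan2(189, 648), 0]) cube([31, 37, 675]);


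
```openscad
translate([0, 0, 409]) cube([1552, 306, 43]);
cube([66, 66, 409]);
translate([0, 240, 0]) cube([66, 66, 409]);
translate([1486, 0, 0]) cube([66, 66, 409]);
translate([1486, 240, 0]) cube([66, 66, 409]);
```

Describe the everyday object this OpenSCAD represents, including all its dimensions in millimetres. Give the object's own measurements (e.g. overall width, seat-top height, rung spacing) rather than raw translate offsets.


A bench: a 1552×306 mm seat slab, 43 mm thick, top at z = 452 mm, on four 66×66 mm square legs flush with the seat corners and standing on z = 0.


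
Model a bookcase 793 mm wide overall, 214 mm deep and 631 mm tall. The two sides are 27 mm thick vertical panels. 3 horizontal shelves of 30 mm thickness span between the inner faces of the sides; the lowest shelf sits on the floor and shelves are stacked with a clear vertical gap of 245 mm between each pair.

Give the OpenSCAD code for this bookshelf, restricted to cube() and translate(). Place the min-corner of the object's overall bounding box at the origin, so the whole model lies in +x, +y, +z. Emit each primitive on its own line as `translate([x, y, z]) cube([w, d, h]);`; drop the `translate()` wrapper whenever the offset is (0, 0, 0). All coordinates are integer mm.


cube([27, 214, 631]);
translate([766, 0, 0]) cube([27, 214, 631]);
translate([27, 0, 0]) cube([739, 214, 30]);
translate([27, 0, 275]) cube([739, 214, 30]);
translate([27, 0, 550]) cube([739, 214, 30]);


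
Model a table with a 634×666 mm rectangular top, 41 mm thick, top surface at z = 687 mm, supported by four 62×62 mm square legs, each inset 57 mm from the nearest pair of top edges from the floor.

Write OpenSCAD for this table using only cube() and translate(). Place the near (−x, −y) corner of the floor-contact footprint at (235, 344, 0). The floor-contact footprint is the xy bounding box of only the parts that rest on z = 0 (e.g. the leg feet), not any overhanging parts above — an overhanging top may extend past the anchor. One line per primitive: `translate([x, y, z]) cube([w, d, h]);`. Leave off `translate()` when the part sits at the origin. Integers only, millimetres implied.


translate([178, 287, 646]) cube([634, 666, 41]);
translate([235, 344, 0]) cube([62, 62, 646]);
translate([693, 344, 0]) cube([62, 62, 646]);
translate([235, 834, 0]) cube([62, 62, 646]);
translate([693, 834, 0]) cube([62, 62, 646]);


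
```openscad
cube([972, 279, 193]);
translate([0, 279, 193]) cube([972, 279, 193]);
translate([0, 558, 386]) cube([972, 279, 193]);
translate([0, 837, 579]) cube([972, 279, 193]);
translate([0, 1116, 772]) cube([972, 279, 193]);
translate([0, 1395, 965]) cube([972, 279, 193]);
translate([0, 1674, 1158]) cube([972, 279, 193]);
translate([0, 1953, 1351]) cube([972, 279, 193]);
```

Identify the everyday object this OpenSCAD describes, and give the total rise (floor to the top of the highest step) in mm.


A staircase. The total rise is 1544 mm.

8 identical blocks, each offset up and back from the previous — a staircase. Each step is 193 mm tall and there are 8 of them, so the total rise is 8 × 193 = 1544 mm.


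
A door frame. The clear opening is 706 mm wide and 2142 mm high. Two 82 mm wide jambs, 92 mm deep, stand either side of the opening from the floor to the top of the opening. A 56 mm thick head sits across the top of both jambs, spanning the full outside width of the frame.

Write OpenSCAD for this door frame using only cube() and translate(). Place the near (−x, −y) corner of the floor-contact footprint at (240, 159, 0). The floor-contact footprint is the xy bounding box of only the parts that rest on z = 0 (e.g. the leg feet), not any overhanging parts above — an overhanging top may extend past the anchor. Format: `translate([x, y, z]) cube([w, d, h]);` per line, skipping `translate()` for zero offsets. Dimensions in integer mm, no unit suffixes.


translate([240, 159, 0]) cube([82, 92, 2142]);
translate([1028, 159, 0]) cube([82, 92, 2142]);
translate([240, 159, 2142]) cube([870, 92, 56]);


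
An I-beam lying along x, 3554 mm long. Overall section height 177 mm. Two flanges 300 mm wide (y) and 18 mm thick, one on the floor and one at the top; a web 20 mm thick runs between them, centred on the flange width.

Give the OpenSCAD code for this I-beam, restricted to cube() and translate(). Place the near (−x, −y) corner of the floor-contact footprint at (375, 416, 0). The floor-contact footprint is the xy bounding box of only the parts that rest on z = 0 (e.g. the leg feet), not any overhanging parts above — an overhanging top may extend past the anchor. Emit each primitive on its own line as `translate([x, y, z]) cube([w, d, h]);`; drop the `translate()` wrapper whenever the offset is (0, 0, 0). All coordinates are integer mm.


translate([375, 416, 0]) cube([3554, 300, 18]);
translate([375, 556, 18]) cube([3554, 20, 141]);
translate([375, 416, 159]) cube([3554, 300, 18]);


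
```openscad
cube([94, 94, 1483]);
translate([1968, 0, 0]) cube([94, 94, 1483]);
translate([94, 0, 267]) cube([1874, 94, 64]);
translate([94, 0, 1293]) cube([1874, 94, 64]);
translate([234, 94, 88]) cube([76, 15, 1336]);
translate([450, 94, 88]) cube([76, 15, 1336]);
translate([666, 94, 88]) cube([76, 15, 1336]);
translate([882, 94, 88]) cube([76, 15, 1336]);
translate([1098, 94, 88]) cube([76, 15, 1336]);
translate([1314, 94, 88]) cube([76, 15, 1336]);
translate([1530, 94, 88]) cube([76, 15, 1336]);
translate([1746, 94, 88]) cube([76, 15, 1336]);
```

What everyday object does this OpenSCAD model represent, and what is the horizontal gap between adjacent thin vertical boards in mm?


A fence section. The picket gap is 140 mm.

Two posts, two rails, 8 pickets — a fence section. Span 1874 mm holds 8 pickets of 76 mm with 9 equal gaps: ⌊(1874 − 8·76) / 9⌋ = 140 mm.


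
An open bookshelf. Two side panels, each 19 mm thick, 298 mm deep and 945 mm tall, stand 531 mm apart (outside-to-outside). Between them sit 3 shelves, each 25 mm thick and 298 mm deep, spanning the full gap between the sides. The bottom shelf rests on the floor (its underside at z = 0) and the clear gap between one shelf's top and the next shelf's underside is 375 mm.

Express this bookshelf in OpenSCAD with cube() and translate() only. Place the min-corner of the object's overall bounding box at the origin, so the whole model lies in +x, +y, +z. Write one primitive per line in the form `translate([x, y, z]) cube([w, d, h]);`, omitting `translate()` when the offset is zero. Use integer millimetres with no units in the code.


cube([19, 298, 945]);
translate([512, 0, 0]) cube([19, 298, 945]);
translate([19, 0, 0]) cube([493, 298, 25]);
translate([19, 0, 400]) cube([493, 298, 25]);
translate([19, 0, 800]) cube([493, 298, 25]);


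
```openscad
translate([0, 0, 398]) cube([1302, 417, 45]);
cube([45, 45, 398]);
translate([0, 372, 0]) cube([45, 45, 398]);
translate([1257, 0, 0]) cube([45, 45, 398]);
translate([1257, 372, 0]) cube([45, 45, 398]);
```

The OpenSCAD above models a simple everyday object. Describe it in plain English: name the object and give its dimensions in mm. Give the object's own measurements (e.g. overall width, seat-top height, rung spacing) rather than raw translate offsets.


A bench: a 1302×417 mm seat slab, 45 mm thick, top at z = 443 mm, on four 45×45 mm square legs flush with the seat corners and standing on z = 0.


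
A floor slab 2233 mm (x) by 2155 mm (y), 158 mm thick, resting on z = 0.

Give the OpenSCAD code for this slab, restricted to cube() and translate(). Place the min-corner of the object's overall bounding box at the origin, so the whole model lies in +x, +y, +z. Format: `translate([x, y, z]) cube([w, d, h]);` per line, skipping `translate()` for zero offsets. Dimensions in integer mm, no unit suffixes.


cube([2233, 2155, 158]);


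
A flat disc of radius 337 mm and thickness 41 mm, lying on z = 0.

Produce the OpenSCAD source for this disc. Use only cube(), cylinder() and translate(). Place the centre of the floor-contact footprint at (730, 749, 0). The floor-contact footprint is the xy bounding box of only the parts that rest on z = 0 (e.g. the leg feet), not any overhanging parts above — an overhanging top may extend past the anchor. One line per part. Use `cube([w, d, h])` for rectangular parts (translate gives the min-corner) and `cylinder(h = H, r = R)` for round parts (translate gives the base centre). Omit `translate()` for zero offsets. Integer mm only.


translate([730, 749, 0]) cylinder(h = 41, r = 337);


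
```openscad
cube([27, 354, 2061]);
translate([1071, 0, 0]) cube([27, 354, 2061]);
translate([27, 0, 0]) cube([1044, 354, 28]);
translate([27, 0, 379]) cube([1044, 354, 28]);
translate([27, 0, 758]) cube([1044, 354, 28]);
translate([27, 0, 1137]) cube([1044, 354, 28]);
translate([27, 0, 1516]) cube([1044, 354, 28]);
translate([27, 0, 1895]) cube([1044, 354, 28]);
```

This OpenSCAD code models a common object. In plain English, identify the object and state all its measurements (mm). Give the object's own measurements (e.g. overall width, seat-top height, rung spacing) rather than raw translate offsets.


An open bookshelf. Two side panels, each 27 mm thick, 354 mm deep and 2061 mm tall, stand 1098 mm apart (outside-to-outside). Between them sit 6 shelves, each 28 mm thick and 354 mm deep, spanning the full gap between the sides. The bottom shelf rests on the floor (its underside at z = 0) and the clear gap between one shelf's top and the next shelf's underside is 351 mm.


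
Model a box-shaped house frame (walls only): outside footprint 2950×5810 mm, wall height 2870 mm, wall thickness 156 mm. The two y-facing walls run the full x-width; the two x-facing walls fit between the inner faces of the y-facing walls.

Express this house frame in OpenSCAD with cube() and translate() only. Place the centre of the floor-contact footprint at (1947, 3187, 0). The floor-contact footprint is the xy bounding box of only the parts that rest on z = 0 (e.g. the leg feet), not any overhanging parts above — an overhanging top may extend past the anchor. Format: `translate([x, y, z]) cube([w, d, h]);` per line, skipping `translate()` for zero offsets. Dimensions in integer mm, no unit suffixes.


translate([472, 282, 0]) cube([2950, 156, 2870]);
translate([472, 5936, 0]) cube([2950, 156, 2870]);
translate([472, 438, 0]) cube([156, 5498, 2870]);
translate([3266, 438, 0]) cube([156, 5498, 2870]);
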